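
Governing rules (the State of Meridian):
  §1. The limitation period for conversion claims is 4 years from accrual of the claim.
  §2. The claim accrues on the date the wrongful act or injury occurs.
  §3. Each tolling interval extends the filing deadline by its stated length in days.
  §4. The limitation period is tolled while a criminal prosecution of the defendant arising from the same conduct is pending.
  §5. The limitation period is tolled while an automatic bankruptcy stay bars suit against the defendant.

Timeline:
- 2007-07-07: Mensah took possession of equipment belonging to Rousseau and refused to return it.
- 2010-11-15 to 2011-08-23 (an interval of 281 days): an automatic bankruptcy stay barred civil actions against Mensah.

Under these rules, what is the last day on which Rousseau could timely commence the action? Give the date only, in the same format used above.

2012-04-13

The limitation period began to run on 2007-07-07.
4 years from 2007-07-07 is 2011-07-07.
Because the automatic bankruptcy stay ran from 2010-11-15 to 2011-08-23, the deadline is extended by 281 days to 2012-04-13.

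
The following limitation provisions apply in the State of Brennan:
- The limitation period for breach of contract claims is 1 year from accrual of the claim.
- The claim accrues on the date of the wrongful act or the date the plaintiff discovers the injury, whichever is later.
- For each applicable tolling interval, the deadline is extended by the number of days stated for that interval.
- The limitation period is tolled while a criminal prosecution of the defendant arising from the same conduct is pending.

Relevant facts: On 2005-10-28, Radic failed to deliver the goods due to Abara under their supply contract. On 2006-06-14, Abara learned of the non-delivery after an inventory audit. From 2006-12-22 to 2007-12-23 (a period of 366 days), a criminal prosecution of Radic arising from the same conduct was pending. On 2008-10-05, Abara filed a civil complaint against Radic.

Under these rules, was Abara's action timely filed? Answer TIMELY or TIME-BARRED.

Taking the later of the act (2005-10-28) and discovery (2006-06-14), the claim accrued on 2006-06-14.
Adding the 1 year base period to 2006-06-14 gives a deadline of 2007-06-14, before any tolling.
The pending criminal prosecution from 2006-12-22 to 2007-12-23 tolled the period for 366 days, extending the deadline to 2008-06-14.
Abara filed on 2008-10-05, after the 2008-06-14 deadline, so the action is time-barred.

TIME-BARRED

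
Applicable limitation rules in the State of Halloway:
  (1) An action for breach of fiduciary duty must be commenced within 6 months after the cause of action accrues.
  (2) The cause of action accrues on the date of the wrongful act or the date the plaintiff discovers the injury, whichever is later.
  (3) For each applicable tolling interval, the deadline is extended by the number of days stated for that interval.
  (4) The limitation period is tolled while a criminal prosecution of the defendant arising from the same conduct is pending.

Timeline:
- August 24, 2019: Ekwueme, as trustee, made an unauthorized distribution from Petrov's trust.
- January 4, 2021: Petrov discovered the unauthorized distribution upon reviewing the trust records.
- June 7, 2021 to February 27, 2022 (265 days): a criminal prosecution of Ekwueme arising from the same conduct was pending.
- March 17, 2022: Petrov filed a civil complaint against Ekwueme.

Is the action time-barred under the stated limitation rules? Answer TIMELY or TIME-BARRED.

Taking the later of the act (August 24, 2019) and discovery (January 4, 2021), the claim accrued on January 4, 2021.
6 months from January 4, 2021 is July 4, 2021.
The pending criminal prosecution from June 7, 2021 to February 27, 2022 tolled the period for 265 days, extending the deadline to March 26, 2022.
Petrov filed on March 17, 2022, before the March 26, 2022 deadline, so the action is timely.

TIMELY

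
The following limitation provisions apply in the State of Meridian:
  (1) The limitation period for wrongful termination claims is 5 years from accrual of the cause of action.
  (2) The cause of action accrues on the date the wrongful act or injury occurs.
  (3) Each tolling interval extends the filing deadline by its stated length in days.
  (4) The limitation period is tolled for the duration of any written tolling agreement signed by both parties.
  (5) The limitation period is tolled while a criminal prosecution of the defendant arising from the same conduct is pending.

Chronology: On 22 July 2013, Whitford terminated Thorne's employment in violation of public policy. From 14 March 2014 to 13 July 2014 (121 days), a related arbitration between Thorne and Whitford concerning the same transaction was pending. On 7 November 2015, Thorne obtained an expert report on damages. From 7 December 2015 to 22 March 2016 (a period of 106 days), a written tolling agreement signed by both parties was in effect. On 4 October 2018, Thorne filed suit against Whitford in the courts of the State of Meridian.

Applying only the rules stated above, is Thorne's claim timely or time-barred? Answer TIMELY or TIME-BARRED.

The claim accrued on 22 July 2013, when the wrongful act occurred.
5 years from 22 July 2013 is 22 July 2018.
The period was tolled for 106 days by the written tolling agreement (7 December 2015 to 22 March 2016), pushing the deadline to 5 November 2018.
The pending related arbitration from 14 March 2014 to 13 July 2014 does not toll the period, because no stated rule makes a pending arbitration a tolling event.
None of the other events listed affects the running of the period under the stated rules.
Thorne filed on 4 October 2018, before the 5 November 2018 deadline, so the action is timely.

TIMELY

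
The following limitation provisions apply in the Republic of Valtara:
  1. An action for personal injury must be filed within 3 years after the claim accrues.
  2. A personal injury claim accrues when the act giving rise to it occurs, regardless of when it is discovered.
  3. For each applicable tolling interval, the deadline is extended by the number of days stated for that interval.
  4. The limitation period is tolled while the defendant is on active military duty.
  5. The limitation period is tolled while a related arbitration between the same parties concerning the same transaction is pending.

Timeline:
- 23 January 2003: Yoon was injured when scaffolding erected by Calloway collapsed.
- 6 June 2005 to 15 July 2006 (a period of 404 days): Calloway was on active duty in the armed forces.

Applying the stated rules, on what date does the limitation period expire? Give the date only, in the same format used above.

The claim accrued on 23 January 2003, when the wrongful act occurred.
The untolled deadline — 3 years after 23 January 2003 — is 23 January 2006.
Because the defendant's active military service ran from 6 June 2005 to 15 July 2006, the deadline is extended by 404 days to 3 March 2007.

3 March 2007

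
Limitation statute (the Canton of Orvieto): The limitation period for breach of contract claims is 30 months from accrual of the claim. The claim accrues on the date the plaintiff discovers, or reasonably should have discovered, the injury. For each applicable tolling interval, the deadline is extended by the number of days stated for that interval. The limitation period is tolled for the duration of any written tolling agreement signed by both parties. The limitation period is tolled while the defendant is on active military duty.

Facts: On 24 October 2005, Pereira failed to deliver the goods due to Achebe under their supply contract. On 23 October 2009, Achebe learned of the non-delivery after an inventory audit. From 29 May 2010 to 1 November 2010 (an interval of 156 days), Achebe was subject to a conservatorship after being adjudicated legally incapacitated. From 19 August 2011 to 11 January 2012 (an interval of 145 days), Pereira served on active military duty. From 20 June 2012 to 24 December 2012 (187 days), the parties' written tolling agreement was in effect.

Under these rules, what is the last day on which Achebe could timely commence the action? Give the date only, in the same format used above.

Accrual is tied to discovery, so the period began on 23 October 2009 rather than on 24 October 2005 when the act occurred.
30 months from 23 October 2009 is 23 April 2012.
The period was tolled for 145 days by the defendant's active military service (19 August 2011 to 11 January 2012), pushing the deadline to 15 September 2012.
The written tolling agreement from 20 June 2012 to 24 December 2012 tolled the period for 187 days, extending the deadline to 21 March 2013.
Although the plaintiff's incapacity ran from 29 May 2010 to 1 November 2010, the stated rules do not make that a tolling event, so it is disregarded.

21 March 2013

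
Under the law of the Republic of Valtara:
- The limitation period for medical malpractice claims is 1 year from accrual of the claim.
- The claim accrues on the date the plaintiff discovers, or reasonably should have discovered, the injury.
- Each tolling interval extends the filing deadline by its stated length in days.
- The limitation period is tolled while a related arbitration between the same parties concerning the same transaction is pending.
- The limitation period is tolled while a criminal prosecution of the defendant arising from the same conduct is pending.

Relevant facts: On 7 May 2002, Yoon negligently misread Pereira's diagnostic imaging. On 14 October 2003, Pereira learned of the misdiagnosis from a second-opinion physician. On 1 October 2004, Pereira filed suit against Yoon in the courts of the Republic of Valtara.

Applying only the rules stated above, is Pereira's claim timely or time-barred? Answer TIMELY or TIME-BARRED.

TIMELY

Accrual is tied to discovery, so the period began on 14 October 2003 rather than on 7 May 2002 when the act occurred.
Adding the 1 year base period to 14 October 2003 gives a deadline of 14 October 2004, before any tolling.
The 1 October 2004 filing precedes the 14 October 2004 deadline; the claim is timely.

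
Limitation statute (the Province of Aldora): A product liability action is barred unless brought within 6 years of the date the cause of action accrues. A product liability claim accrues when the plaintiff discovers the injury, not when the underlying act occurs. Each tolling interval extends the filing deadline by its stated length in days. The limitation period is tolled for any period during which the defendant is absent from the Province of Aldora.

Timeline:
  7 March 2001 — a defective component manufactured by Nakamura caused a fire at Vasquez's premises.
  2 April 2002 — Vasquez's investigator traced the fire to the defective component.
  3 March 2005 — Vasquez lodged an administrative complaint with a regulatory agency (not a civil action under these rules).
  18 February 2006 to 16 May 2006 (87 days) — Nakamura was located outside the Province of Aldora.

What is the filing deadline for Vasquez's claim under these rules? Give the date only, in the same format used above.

Accrual is tied to discovery, so the period began on 2 April 2002 rather than on 7 March 2001 when the act occurred.
6 years from 2 April 2002 is 2 April 2008.
Because the defendant's absence from the jurisdiction ran from 18 February 2006 to 16 May 2006, the deadline is extended by 87 days to 28 June 2008.
The other events in the timeline have no effect on the limitation period under the stated rules.

28 June 2008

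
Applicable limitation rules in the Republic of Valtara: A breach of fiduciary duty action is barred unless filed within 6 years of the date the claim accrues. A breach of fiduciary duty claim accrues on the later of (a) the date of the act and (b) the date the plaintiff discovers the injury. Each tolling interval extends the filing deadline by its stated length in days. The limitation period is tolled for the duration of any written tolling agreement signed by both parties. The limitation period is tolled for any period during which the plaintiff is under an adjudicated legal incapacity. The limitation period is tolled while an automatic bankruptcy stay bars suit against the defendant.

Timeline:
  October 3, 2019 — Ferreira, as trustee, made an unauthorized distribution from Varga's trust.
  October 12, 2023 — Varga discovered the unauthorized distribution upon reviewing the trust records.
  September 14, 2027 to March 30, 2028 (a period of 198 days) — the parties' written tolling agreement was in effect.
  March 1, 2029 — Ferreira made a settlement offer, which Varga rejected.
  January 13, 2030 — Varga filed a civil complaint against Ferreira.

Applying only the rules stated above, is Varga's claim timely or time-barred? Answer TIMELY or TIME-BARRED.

The claim accrued on October 12, 2023 — the later of the October 3, 2019 act and the October 12, 2023 discovery.
Adding the 6 years base period to October 12, 2023 gives a deadline of October 12, 2029, before any tolling.
Because the written tolling agreement ran from September 14, 2027 to March 30, 2028, the deadline is extended by 198 days to April 28, 2030.
None of the other events listed affects the running of the period under the stated rules.
Filing on January 13, 2030 beat the April 28, 2030 deadline — the action is timely.

TIMELY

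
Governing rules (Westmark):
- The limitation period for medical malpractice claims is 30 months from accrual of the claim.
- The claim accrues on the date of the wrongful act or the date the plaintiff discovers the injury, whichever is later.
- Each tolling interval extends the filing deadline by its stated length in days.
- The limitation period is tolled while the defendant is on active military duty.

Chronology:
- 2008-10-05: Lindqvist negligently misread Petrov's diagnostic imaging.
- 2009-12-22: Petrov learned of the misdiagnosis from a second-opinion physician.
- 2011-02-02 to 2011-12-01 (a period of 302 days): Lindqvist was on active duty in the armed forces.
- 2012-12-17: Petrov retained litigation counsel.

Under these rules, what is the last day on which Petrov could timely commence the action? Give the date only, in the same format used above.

Because discovery on 2009-12-22 post-dates the 2008-10-05 act, accrual under the later-of rule falls on 2009-12-22.
The untolled deadline — 30 months after 2009-12-22 — is 2012-06-22.
The period was tolled for 302 days by the defendant's active military service (2011-02-02 to 2011-12-01), pushing the deadline to 2013-04-20.
Nothing else in the chronology tolls or restarts the period.

2013-04-20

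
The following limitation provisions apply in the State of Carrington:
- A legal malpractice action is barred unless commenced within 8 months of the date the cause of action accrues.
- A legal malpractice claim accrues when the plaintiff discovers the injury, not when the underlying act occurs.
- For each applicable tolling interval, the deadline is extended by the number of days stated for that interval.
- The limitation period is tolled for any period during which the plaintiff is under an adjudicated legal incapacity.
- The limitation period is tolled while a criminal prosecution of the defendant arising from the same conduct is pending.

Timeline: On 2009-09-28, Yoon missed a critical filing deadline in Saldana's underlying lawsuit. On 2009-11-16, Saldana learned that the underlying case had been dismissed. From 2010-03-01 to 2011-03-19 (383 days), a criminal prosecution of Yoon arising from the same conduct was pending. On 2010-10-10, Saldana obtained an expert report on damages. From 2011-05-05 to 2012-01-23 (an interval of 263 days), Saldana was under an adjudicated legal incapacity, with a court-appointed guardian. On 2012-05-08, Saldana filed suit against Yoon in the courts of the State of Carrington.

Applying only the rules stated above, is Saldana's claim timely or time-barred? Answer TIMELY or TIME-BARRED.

TIME-BARRED

Accrual is tied to discovery, so the period began on 2009-11-16 rather than on 2009-09-28 when the act occurred.
The untolled deadline — 8 months after 2009-11-16 — is 2010-07-16.
Because the pending criminal prosecution ran from 2010-03-01 to 2011-03-19, the deadline is extended by 383 days to 2011-08-03.
Because the plaintiff's legal incapacity ran from 2011-05-05 to 2012-01-23, the deadline is extended by 263 days to 2012-04-22.
Nothing else in the chronology tolls or restarts the period.
The 2012-05-08 filing falls after the 2012-04-22 deadline; the claim is time-barred.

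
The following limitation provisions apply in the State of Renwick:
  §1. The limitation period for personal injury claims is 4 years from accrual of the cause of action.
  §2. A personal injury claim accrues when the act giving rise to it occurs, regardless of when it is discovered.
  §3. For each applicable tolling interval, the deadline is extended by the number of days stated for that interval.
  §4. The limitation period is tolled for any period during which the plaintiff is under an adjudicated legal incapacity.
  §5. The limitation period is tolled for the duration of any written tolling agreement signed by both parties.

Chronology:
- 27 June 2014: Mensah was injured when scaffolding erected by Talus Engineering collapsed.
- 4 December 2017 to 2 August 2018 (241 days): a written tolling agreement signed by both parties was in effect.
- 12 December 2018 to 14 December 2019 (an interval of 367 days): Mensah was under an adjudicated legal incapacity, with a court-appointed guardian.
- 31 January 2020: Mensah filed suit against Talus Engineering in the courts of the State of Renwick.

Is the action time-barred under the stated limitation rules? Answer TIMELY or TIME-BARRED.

TIMELY

The cause of action accrued on 27 June 2014, the date of the act.
Adding the 4 years base period to 27 June 2014 gives a deadline of 27 June 2018, before any tolling.
The written tolling agreement from 4 December 2017 to 2 August 2018 tolled the period for 241 days, extending the deadline to 23 February 2019.
The period was tolled for 367 days by the plaintiff's legal incapacity (12 December 2018 to 14 December 2019), pushing the deadline to 25 February 2020.
Mensah filed on 31 January 2020, before the 25 February 2020 deadline, so the action is timely.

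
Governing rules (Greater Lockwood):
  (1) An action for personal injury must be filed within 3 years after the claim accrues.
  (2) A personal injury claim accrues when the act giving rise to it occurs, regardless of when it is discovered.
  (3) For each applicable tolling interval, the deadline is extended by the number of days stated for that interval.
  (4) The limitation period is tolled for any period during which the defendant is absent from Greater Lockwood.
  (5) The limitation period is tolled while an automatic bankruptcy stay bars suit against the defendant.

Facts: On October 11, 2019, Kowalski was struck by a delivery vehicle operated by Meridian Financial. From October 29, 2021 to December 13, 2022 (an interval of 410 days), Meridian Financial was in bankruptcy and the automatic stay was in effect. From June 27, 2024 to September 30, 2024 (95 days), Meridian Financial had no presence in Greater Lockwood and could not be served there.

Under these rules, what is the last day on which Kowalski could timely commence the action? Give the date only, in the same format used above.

The limitation period began to run on October 11, 2019.
3 years from October 11, 2019 is October 11, 2022.
The automatic bankruptcy stay from October 29, 2021 to December 13, 2022 tolled the period for 410 days, extending the deadline to November 25, 2023.
By the time the defendant's absence from the jurisdiction began on June 27, 2024, the limitation period had already expired on November 25, 2023; that interval cannot revive it.

November 25, 2023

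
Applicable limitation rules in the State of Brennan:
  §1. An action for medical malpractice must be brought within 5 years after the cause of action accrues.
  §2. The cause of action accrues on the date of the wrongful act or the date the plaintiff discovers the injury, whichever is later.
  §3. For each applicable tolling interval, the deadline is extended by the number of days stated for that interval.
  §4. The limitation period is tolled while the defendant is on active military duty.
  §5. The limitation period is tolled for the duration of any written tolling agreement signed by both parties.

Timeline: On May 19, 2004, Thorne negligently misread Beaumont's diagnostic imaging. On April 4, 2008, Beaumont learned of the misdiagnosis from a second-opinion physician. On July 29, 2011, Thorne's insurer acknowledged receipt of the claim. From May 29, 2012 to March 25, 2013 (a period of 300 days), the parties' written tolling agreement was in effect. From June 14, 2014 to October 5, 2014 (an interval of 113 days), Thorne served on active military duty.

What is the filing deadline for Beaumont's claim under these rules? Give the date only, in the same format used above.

January 29, 2014

The claim accrued on April 4, 2008 — the later of the May 19, 2004 act and the April 4, 2008 discovery.
5 years from April 4, 2008 is April 4, 2013.
The period was tolled for 300 days by the written tolling agreement (May 29, 2012 to March 25, 2013), pushing the deadline to January 29, 2014.
The defendant's active military service from June 14, 2014 to October 5, 2014 began after the period had already run on January 29, 2014, so it has no tolling effect.
The other events in the timeline have no effect on the limitation period under the stated rules.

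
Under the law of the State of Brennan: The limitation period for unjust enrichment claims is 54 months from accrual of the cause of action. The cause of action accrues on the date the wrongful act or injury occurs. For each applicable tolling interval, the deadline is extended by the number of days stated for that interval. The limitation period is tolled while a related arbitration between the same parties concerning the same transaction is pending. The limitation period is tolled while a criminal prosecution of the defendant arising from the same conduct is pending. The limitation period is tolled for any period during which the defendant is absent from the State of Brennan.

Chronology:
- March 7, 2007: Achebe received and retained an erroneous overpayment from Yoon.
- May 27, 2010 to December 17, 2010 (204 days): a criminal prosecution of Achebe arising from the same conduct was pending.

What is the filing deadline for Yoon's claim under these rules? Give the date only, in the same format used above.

The limitation period began to run on March 7, 2007.
54 months from March 7, 2007 is September 7, 2011.
Because the pending criminal prosecution ran from May 27, 2010 to December 17, 2010, the deadline is extended by 204 days to March 29, 2012.

March 29, 2012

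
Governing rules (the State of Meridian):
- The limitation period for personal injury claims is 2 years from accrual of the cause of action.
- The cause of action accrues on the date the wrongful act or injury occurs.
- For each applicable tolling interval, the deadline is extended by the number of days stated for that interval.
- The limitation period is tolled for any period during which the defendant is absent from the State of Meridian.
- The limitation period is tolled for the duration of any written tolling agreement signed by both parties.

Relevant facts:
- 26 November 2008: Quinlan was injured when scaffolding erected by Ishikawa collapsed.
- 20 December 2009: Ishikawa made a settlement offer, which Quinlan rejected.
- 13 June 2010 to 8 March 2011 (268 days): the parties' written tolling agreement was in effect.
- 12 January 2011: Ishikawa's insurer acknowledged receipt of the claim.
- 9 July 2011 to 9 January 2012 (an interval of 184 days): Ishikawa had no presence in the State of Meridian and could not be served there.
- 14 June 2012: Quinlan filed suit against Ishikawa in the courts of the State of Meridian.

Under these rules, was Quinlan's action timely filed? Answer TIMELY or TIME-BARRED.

The claim accrued on 26 November 2008, when the wrongful act occurred.
Adding the 2 years base period to 26 November 2008 gives a deadline of 26 November 2010, before any tolling.
Because the written tolling agreement ran from 13 June 2010 to 8 March 2011, the deadline is extended by 268 days to 21 August 2011.
Because the defendant's absence from the jurisdiction ran from 9 July 2011 to 9 January 2012, the deadline is extended by 184 days to 21 February 2012.
The other events in the timeline have no effect on the limitation period under the stated rules.
Quinlan filed on 14 June 2012, after the 21 February 2012 deadline, so the action is time-barred.

TIME-BARRED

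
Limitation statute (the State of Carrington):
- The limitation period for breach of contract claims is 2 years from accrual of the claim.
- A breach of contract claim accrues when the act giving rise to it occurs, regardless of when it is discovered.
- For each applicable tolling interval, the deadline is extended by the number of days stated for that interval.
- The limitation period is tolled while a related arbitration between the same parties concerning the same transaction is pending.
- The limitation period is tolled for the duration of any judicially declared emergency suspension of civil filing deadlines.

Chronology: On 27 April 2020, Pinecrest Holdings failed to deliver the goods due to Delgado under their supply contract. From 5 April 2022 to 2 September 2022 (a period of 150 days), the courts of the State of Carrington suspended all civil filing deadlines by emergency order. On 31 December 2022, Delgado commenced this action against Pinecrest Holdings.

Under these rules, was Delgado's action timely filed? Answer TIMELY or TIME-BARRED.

TIME-BARRED

The claim accrued on 27 April 2020, the date of the act.
2 years from 27 April 2020 is 27 April 2022.
The period was tolled for 150 days by the emergency suspension of filing deadlines (5 April 2022 to 2 September 2022), pushing the deadline to 24 September 2022.
The 31 December 2022 filing falls after the 24 September 2022 deadline; the claim is time-barred.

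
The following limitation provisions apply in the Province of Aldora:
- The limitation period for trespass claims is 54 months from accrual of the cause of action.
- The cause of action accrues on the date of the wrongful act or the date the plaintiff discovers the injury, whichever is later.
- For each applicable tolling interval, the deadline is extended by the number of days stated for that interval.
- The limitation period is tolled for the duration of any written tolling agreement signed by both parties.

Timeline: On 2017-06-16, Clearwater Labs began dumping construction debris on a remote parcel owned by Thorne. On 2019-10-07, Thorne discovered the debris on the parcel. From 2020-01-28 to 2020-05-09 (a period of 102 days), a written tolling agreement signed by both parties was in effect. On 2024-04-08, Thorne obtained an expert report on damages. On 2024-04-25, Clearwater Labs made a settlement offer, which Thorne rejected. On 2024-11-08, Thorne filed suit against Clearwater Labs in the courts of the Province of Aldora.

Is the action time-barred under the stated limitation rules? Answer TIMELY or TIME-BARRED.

TIME-BARRED

Because discovery on 2019-10-07 post-dates the 2017-06-16 act, accrual under the later-of rule falls on 2019-10-07.
Adding the 54 months base period to 2019-10-07 gives a deadline of 2024-04-07, before any tolling.
The period was tolled for 102 days by the written tolling agreement (2020-01-28 to 2020-05-09), pushing the deadline to 2024-07-18.
The other events in the timeline have no effect on the limitation period under the stated rules.
Thorne filed on 2024-11-08, after the 2024-07-18 deadline, so the action is time-barred.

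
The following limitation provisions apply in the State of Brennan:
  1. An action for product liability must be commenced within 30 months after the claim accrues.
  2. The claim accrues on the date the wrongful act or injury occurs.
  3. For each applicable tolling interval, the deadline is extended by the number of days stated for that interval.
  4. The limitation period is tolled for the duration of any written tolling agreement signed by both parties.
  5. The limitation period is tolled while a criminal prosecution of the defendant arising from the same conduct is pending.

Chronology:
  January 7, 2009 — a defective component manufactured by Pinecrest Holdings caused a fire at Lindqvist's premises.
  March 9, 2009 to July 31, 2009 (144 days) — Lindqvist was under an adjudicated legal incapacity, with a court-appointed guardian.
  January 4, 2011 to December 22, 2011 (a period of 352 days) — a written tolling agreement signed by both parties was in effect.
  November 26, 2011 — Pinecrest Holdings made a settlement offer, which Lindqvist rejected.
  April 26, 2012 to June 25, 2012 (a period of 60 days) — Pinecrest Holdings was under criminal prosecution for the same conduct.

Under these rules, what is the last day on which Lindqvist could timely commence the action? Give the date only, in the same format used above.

The claim accrued on January 7, 2009, when the wrongful act occurred.
The untolled deadline — 30 months after January 7, 2009 — is July 7, 2011.
Because the written tolling agreement ran from January 4, 2011 to December 22, 2011, the deadline is extended by 352 days to June 23, 2012.
The pending criminal prosecution from April 26, 2012 to June 25, 2012 tolled the period for 60 days, extending the deadline to August 22, 2012.
Although the plaintiff's incapacity ran from March 9, 2009 to July 31, 2009, the stated rules do not make that a tolling event, so it is disregarded.
None of the other events listed affects the running of the period under the stated rules.

August 22, 2012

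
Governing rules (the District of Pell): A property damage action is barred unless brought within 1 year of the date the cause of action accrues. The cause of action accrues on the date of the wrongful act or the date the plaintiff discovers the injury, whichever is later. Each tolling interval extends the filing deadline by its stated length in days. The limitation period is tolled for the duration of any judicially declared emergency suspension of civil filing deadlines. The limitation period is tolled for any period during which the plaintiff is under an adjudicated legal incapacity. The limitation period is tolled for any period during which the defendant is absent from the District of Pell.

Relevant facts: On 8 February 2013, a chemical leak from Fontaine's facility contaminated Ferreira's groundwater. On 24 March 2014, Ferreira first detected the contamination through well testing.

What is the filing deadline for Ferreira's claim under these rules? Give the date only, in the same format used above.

24 March 2015

The claim accrued on 24 March 2014 — the later of the 8 February 2013 act and the 24 March 2014 discovery.
The untolled deadline — 1 year after 24 March 2014 — is 24 March 2015.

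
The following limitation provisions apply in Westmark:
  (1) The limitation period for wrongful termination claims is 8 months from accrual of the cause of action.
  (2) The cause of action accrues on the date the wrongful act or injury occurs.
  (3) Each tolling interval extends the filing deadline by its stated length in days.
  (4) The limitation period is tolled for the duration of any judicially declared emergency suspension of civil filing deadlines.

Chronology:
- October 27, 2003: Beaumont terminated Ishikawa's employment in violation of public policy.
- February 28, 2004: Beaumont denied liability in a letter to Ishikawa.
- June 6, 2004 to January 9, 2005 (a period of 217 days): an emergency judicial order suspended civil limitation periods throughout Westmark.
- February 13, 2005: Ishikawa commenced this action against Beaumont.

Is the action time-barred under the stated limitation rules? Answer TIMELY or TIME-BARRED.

TIME-BARRED

The claim accrued on October 27, 2003, when the wrongful act occurred.
The untolled deadline — 8 months after October 27, 2003 — is June 27, 2004.
The period was tolled for 217 days by the emergency suspension of filing deadlines (June 6, 2004 to January 9, 2005), pushing the deadline to January 30, 2005.
Nothing else in the chronology tolls or restarts the period.
Filing on February 13, 2005 missed the January 30, 2005 deadline — the action is time-barred.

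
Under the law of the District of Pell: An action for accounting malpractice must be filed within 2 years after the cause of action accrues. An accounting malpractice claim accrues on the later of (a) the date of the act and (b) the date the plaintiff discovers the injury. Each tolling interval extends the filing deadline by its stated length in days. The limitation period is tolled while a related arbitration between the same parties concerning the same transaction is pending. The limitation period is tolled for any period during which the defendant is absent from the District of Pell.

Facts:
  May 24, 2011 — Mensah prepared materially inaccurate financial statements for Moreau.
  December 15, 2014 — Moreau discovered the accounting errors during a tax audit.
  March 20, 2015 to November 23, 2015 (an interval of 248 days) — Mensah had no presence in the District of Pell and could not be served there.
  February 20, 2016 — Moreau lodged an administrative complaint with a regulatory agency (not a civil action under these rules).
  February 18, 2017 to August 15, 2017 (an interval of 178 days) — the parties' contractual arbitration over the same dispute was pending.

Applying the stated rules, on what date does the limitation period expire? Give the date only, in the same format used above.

Taking the later of the act (May 24, 2011) and discovery (December 15, 2014), the claim accrued on December 15, 2014.
The untolled deadline — 2 years after December 15, 2014 — is December 15, 2016.
Because the defendant's absence from the jurisdiction ran from March 20, 2015 to November 23, 2015, the deadline is extended by 248 days to August 20, 2017.
The period was tolled for 178 days by the pending related arbitration (February 18, 2017 to August 15, 2017), pushing the deadline to February 14, 2018.
Nothing else in the chronology tolls or restarts the period.

February 14, 2018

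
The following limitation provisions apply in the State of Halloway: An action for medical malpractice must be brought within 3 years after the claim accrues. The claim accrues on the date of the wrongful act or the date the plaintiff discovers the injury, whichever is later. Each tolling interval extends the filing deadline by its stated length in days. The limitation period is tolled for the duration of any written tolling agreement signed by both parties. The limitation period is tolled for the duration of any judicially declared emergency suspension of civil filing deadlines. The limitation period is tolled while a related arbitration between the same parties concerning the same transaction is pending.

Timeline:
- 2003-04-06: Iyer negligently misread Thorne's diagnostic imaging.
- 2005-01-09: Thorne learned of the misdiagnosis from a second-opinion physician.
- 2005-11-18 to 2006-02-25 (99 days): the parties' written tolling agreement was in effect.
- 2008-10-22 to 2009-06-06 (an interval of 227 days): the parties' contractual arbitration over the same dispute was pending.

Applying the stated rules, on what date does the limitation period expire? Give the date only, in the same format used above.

2008-04-17

Taking the later of the act (2003-04-06) and discovery (2005-01-09), the claim accrued on 2005-01-09.
3 years from 2005-01-09 is 2008-01-09.
Because the written tolling agreement ran from 2005-11-18 to 2006-02-25, the deadline is extended by 99 days to 2008-04-17.
The pending related arbitration from 2008-10-22 to 2009-06-06 began after the period had already run on 2008-04-17, so it has no tolling effect.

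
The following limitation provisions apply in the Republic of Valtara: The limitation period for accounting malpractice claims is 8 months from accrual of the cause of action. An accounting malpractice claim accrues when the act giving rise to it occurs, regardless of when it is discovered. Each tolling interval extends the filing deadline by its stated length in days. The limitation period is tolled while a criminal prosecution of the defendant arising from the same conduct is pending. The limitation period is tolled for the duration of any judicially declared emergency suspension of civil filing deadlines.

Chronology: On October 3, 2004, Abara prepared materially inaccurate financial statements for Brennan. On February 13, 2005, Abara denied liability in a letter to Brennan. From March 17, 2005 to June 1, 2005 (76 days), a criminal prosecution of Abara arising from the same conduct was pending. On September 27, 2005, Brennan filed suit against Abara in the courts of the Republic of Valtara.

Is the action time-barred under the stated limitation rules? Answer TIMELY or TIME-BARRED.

The claim accrued on October 3, 2004, when the wrongful act occurred.
The untolled deadline — 8 months after October 3, 2004 — is June 3, 2005.
The period was tolled for 76 days by the pending criminal prosecution (March 17, 2005 to June 1, 2005), pushing the deadline to August 18, 2005.
Nothing else in the chronology tolls or restarts the period.
Brennan filed on September 27, 2005, after the August 18, 2005 deadline, so the action is time-barred.

TIME-BARRED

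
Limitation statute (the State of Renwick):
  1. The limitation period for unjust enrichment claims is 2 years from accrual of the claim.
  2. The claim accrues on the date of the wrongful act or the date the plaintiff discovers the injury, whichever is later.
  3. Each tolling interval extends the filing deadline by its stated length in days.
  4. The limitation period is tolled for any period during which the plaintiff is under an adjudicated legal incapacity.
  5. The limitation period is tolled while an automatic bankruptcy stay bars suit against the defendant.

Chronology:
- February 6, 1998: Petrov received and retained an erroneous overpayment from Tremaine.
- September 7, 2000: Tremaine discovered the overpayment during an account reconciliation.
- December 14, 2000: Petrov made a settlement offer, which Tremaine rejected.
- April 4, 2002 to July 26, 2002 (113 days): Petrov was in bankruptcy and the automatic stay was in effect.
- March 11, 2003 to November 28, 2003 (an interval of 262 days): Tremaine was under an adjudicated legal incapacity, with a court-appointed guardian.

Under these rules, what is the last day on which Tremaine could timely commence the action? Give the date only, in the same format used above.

December 29, 2002

Taking the later of the act (February 6, 1998) and discovery (September 7, 2000), the claim accrued on September 7, 2000.
The untolled deadline — 2 years after September 7, 2000 — is September 7, 2002.
Because the automatic bankruptcy stay ran from April 4, 2002 to July 26, 2002, the deadline is extended by 113 days to December 29, 2002.
The plaintiff's legal incapacity from March 11, 2003 to November 28, 2003 began after the period had already run on December 29, 2002, so it has no tolling effect.
Nothing else in the chronology tolls or restarts the period.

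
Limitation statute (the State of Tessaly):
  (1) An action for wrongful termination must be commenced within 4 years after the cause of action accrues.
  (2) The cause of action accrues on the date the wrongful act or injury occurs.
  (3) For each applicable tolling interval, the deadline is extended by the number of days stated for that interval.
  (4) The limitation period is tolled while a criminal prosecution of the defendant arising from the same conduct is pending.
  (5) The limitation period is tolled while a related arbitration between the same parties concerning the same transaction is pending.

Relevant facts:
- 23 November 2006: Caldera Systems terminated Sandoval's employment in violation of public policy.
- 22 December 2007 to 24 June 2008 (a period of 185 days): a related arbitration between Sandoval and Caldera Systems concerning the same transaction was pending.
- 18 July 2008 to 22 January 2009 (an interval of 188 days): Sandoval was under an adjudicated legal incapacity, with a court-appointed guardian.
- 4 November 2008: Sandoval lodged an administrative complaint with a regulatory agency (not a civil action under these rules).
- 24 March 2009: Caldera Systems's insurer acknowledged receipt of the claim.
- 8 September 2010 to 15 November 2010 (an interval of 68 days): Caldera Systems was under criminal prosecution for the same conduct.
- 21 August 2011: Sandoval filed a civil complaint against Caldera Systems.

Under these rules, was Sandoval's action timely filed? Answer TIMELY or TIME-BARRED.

The claim accrued on 23 November 2006, when the wrongful act occurred.
The untolled deadline — 4 years after 23 November 2006 — is 23 November 2010.
The pending related arbitration from 22 December 2007 to 24 June 2008 tolled the period for 185 days, extending the deadline to 27 May 2011.
Because the pending criminal prosecution ran from 8 September 2010 to 15 November 2010, the deadline is extended by 68 days to 3 August 2011.
No stated provision tolls the period for the plaintiff's incapacity, so the interval from 18 July 2008 to 22 January 2009 has no effect on the deadline.
Nothing else in the chronology tolls or restarts the period.
The 21 August 2011 filing falls after the 3 August 2011 deadline; the claim is time-barred.

TIME-BARRED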